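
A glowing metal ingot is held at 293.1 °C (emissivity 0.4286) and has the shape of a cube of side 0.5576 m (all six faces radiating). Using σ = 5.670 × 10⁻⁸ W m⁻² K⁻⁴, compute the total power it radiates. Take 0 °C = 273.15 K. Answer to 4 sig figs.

P ≈ 4661 W

T = 293.1 °C + 273.15 = 566.25 K.
Area A = 6s² = 6×(0.5576 m)² = 1.86551 m².
P = εσAT⁴ = 0.4286 × 5.670×10⁻⁸ × 1.86551 × (566.25)⁴ = 4661 W.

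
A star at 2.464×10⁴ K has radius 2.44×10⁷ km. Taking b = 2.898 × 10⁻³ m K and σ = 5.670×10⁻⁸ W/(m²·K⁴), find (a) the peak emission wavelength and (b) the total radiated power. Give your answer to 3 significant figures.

(a) λ_max = b/T = 2.898×10⁻³/2.464×10⁴ = 1.176×10⁻⁷ m = 118 nm.
Surface area A = 4πR² = 4π(2.44×10¹⁰ m)² = 7.48151×10²¹ m².
(b) P = σAT⁴ = 5.670×10⁻⁸×7.48151×10²¹×(2.464×10⁴)⁴ = 1.56×10³² W.

λ_max ≈ 118 nm; P ≈ 1.56×10³² W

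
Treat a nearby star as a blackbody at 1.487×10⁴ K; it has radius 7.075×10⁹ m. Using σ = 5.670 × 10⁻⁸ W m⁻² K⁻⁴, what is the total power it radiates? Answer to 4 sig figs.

Surface area A = 4πR² = 4π(7.075×10⁹ m)² = 6.29018×10²⁰ m².
P = σAT⁴ = 5.670×10⁻⁸ × 6.29018×10²⁰ × (1.487×10⁴)⁴ = 1.744×10³⁰ W.

P ≈ 1.744×10³⁰ W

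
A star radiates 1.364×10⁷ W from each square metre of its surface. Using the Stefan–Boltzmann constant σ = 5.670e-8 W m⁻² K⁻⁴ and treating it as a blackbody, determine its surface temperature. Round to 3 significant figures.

I = σT⁴, so T = (I/σ)^(1/4) = (1.364×10⁷/(5.670×10⁻⁸))^(1/4) = 3.94×10³ K.

T ≈ 3.94×10³ K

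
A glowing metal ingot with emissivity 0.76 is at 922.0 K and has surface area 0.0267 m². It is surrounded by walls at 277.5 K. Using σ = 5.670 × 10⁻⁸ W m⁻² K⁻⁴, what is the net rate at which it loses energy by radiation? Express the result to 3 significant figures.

Area A = 0.0267 m².
Net radiated power P_net = εσA(T⁴ − T₀⁴) = 0.76×5.670×10⁻⁸×0.0267×(922.0⁴ − 277.5⁴).
T⁴ − T₀⁴ = 7.22643×10¹¹ − 5.92996×10⁹ = 7.16713×10¹¹ K⁴, so P_net = 825 W.

Net loss ≈ 825 W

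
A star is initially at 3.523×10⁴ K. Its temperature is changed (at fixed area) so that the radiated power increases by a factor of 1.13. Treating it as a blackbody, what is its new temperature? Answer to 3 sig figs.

P ∝ T⁴, so T₂/T₁ = (P₂/P₁)^(1/4) = (1.13)^(1/4) = 1.03103.
T₂ = 3.523×10⁴ × 1.03103 = 3.63×10⁴ K.

T₂ ≈ 3.63×10⁴ K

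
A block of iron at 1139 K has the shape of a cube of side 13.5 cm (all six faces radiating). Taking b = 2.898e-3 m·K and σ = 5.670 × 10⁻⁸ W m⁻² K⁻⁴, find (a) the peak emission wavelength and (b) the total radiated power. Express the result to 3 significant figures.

λ_max ≈ 2.54 μm; P ≈ 1.04×10⁴ W

(a) λ_max = b/T = 2.898×10⁻³/1139 = 2.544×10⁻⁶ m = 2.54 μm.
Area A = 6s² = 6×(0.135 m)² = 0.10935 m².
(b) P = σAT⁴ = 5.670×10⁻⁸×0.10935×(1139)⁴ = 1.04×10⁴ W.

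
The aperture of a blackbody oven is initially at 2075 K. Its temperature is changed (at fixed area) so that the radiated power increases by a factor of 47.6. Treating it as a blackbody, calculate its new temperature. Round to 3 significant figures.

T₂ ≈ 5.45×10³ K

P ∝ T⁴, so T₂/T₁ = (P₂/P₁)^(1/4) = (47.6)^(1/4) = 2.62665.
T₂ = 2075 × 2.62665 = 5.45×10³ K.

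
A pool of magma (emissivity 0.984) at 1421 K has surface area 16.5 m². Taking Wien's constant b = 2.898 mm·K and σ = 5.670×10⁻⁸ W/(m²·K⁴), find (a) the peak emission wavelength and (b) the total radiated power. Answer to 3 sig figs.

(a) λ_max = b/T = 2.898×10⁻³/1421 = 2.039×10⁻⁶ m = 2.04×10³ nm.
Area A = 16.5 m².
(b) P = εσAT⁴ = 0.984×5.670×10⁻⁸×16.5×(1421)⁴ = 3.75×10⁶ W.

λ_max ≈ 2.04×10³ nm; P ≈ 3.75×10⁶ W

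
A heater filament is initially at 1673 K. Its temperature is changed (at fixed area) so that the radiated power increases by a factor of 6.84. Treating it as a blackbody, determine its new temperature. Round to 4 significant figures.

P ∝ T⁴, so T₂/T₁ = (P₂/P₁)^(1/4) = (6.84)^(1/4) = 1.61720.
T₂ = 1673 × 1.61720 = 2706 K.

T₂ ≈ 2706 K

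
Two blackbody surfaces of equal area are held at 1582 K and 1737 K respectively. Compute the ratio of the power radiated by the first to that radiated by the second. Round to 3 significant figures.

P₁/P₂ ≈ 0.688

With equal areas, P₁/P₂ = (T₁/T₂)⁴ = (1582/1737)⁴ = 0.688.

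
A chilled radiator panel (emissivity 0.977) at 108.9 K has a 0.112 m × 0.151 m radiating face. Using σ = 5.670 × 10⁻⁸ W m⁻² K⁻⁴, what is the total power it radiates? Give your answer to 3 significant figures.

Area A = 0.112 × 0.151 = 0.016912 m².
P = εσAT⁴ = 0.977 × 5.670×10⁻⁸ × 0.016912 × (108.9)⁴ = 0.132 W.

P ≈ 0.132 W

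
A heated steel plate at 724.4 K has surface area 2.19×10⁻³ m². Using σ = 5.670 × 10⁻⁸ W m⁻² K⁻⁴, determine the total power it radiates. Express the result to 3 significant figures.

P ≈ 34.2 W

Area A = 2.19×10⁻³ m².
P = σAT⁴ = 5.670×10⁻⁸ × 2.19×10⁻³ × (724.4)⁴ = 34.2 W.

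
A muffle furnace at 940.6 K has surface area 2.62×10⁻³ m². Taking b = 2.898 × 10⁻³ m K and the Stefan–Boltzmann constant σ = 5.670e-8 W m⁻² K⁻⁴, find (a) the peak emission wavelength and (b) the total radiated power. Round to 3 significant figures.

λ_max ≈ 3.08 μm; P ≈ 116 W

(a) λ_max = b/T = 2.898×10⁻³/940.6 = 3.081×10⁻⁶ m = 3.08 μm.
Area A = 2.62×10⁻³ m².
(b) P = σAT⁴ = 5.670×10⁻⁸×2.62×10⁻³×(940.6)⁴ = 116 W.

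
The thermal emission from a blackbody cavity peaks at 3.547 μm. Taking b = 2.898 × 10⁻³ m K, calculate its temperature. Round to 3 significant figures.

T ≈ 817 K

Wien's law gives T = b/λ_max = (2.898×10⁻³ m·K)/(3.547×10⁻⁶ m) = 817 K.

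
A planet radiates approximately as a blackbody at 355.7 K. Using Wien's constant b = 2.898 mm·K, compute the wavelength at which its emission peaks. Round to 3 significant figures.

λ_max ≈ 8.15 μm

Wien's displacement law: λ_max = b/T = (2.898×10⁻³ m·K)/(355.7 K) = 8.147×10⁻⁶ m.
That is 8.15 μm, in the infrared range.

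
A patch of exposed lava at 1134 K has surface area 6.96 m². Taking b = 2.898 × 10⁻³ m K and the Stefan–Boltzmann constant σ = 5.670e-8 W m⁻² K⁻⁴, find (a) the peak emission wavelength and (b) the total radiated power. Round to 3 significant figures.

(a) λ_max = b/T = 2.898×10⁻³/1134 = 2.556×10⁻⁶ m = 2.56 μm.
Area A = 6.96 m².
(b) P = σAT⁴ = 5.670×10⁻⁸×6.96×(1134)⁴ = 6.53×10⁵ W.

λ_max ≈ 2.56 μm; P ≈ 6.53×10⁵ W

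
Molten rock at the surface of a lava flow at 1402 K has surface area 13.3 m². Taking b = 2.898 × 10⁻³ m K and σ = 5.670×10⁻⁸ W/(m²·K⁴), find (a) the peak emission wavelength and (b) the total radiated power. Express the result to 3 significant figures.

λ_max ≈ 2.07×10³ nm; P ≈ 2.91×10⁶ W

(a) λ_max = b/T = 2.898×10⁻³/1402 = 2.067×10⁻⁶ m = 2.07×10³ nm.
Area A = 13.3 m².
(b) P = σAT⁴ = 5.670×10⁻⁸×13.3×(1402)⁴ = 2.91×10⁶ W.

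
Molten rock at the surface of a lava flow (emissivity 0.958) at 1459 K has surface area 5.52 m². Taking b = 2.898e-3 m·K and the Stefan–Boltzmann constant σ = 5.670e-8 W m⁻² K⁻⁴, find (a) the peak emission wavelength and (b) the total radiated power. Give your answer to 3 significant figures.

(a) λ_max = b/T = 2.898×10⁻³/1459 = 1.986×10⁻⁶ m = 1.99 μm.
Area A = 5.52 m².
(b) P = εσAT⁴ = 0.958×5.670×10⁻⁸×5.52×(1459)⁴ = 1.36×10⁶ W.

λ_max ≈ 1.99 μm; P ≈ 1.36×10⁶ W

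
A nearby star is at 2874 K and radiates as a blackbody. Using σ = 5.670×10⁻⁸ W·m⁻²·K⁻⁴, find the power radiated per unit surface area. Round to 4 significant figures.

Stefan–Boltzmann: I = σT⁴ = 5.670×10⁻⁸ × (2874)⁴ = 3.868×10⁶ W/m².

I ≈ 3.868×10⁶ W/m²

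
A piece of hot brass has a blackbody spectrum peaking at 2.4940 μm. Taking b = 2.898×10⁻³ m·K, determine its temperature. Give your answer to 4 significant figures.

Wien's law gives T = b/λ_max = (2.898×10⁻³ m·K)/(2.4940×10⁻⁶ m) = 1162 K.

T ≈ 1162 K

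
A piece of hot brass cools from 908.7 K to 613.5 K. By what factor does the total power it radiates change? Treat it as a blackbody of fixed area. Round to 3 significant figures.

P ∝ T⁴, so P₂/P₁ = (T₂/T₁)⁴ = (613.5/908.7)⁴ = (0.675140)⁴ = 0.208.

P₂/P₁ ≈ 0.208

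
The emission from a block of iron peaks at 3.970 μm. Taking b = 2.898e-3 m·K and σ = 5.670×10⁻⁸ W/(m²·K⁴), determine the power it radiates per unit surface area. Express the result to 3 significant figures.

I ≈ 1.61×10⁴ W/m²

Wien's law: T = b/λ_max = 2.898×10⁻³/3.970×10⁻⁶ = 729.975 K.
Then I = σT⁴ = 5.670×10⁻⁸×(729.975)⁴ = 1.61×10⁴ W/m².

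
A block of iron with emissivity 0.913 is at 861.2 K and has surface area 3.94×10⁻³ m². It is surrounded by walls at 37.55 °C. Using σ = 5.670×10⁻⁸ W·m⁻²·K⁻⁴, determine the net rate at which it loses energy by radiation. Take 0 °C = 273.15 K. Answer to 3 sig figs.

Surroundings: T = 37.55 °C + 273.15 = 310.70 K.
Area A = 3.94×10⁻³ m².
Net radiated power P_net = εσA(T⁴ − T₀⁴) = 0.913×5.670×10⁻⁸×3.94×10⁻³×(861.2⁴ − 310.70⁴).
T⁴ − T₀⁴ = 5.50068×10¹¹ − 9.31891×10⁹ = 5.40749×10¹¹ K⁴, so P_net = 110 W.

Net loss ≈ 110 W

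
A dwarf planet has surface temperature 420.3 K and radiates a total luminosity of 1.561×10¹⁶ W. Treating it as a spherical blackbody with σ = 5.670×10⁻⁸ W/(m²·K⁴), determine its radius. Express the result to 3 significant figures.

R ≈ 8.38×10⁵ m

L = 4πR²σT⁴ ⇒ R = √(L/(4πσT⁴)).
σT⁴ = 1769.38 W/m², so R = √(1.561×10¹⁶/(4π×1769.38)) = 8.38×10⁵ m.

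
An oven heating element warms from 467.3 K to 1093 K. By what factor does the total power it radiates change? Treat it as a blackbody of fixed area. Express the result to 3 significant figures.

P ∝ T⁴, so P₂/P₁ = (T₂/T₁)⁴ = (1093/467.3)⁴ = (2.33897)⁴ = 29.9.

P₂/P₁ ≈ 29.9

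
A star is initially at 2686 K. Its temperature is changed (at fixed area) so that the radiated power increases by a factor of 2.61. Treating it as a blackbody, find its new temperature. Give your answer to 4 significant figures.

T₂ ≈ 3414 K

P ∝ T⁴, so T₂/T₁ = (P₂/P₁)^(1/4) = (2.61)^(1/4) = 1.27104.
T₂ = 2686 × 1.27104 = 3414 K.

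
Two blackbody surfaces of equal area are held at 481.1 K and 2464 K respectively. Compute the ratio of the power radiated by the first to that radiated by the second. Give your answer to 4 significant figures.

With equal areas, P₁/P₂ = (T₁/T₂)⁴ = (481.1/2464)⁴ = 1.453×10⁻³.

P₁/P₂ ≈ 1.453×10⁻³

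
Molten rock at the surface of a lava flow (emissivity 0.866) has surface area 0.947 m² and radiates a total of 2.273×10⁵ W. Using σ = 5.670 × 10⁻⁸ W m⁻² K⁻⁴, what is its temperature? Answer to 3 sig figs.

T ≈ 1.49×10³ K

Area A = 0.947 m².
P = εσAT⁴ ⇒ T = (P/(εσA))^(1/4) = (2.273×10⁵/(0.866×5.670×10⁻⁸×0.947))^(1/4) = 1.49×10³ K.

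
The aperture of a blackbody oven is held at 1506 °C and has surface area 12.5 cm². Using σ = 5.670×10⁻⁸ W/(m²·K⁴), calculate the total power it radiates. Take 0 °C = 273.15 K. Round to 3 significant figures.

P ≈ 710 W

T = 1506 °C + 273.15 = 1779.15 K.
Area A = 12.5 cm² = 1.25×10⁻³ m².
P = σAT⁴ = 5.670×10⁻⁸ × 1.25×10⁻³ × (1779.15)⁴ = 710 W.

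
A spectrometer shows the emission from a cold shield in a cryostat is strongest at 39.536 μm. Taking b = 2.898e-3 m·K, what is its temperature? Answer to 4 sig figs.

Wien's law gives T = b/λ_max = (2.898×10⁻³ m·K)/(3.9536×10⁻⁵ m) = 73.30 K.

T ≈ 73.30 K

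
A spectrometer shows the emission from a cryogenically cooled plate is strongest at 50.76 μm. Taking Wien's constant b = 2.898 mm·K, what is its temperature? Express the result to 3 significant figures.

T ≈ 57.1 K

Wien's law gives T = b/λ_max = (2.898×10⁻³ m·K)/(5.076×10⁻⁵ m) = 57.1 K.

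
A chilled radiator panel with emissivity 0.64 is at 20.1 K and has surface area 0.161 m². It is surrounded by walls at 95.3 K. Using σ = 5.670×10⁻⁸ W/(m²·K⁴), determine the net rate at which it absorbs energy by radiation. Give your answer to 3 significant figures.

Area A = 0.161 m².
Net radiated power P_net = εσA(T⁴ − T₀⁴) = 0.64×5.670×10⁻⁸×0.161×(20.1⁴ − 95.3⁴).
T⁴ − T₀⁴ = 1.63224×10⁵ − 8.24844×10⁷ = -8.23212×10⁷ K⁴, so P_net = -0.481 W — negative, meaning a net gain of 0.481 W.

Net gain ≈ 0.481 W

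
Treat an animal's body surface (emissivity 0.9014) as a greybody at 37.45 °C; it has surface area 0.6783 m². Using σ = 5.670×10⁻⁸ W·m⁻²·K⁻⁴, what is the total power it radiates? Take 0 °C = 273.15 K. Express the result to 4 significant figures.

T = 37.45 °C + 273.15 = 310.60 K.
Area A = 0.6783 m².
P = εσAT⁴ = 0.9014 × 5.670×10⁻⁸ × 0.6783 × (310.60)⁴ = 322.6 W.

P ≈ 322.6 W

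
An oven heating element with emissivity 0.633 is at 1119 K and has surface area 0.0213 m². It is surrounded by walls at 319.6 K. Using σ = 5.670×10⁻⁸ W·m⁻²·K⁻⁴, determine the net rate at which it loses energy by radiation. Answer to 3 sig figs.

Area A = 0.0213 m².
Net radiated power P_net = εσA(T⁴ − T₀⁴) = 0.633×5.670×10⁻⁸×0.0213×(1119⁴ − 319.6⁴).
T⁴ − T₀⁴ = 1.56791×10¹² − 1.04334×10¹⁰ = 1.55748×10¹² K⁴, so P_net = 1.19×10³ W.

Net loss ≈ 1.19×10³ W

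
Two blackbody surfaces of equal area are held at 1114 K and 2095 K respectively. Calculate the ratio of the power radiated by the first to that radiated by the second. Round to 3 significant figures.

P₁/P₂ ≈ 0.0799

With equal areas, P₁/P₂ = (T₁/T₂)⁴ = (1114/2095)⁴ = 0.0799.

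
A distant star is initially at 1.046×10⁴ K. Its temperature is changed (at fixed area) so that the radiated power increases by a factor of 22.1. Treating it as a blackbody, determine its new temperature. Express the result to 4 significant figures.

P ∝ T⁴, so T₂/T₁ = (P₂/P₁)^(1/4) = (22.1)^(1/4) = 2.16819.
T₂ = 1.046×10⁴ × 2.16819 = 2.268×10⁴ K.

T₂ ≈ 2.268×10⁴ K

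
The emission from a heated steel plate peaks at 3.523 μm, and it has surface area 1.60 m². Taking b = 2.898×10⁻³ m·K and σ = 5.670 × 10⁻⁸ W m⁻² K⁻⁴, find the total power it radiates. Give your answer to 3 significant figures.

Wien's law: T = b/λ_max = 2.898×10⁻³/3.523×10⁻⁶ = 822.594 K.
Area A = 1.60 m².
Then P = σAT⁴ = 5.670×10⁻⁸×1.60×(822.594)⁴ = 4.15×10⁴ W.

P ≈ 4.15×10⁴ W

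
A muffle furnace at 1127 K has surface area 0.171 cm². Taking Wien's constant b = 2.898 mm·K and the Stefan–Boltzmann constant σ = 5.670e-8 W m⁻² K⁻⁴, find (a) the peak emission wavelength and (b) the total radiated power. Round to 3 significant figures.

λ_max ≈ 2.57 μm; P ≈ 1.56 W

(a) λ_max = b/T = 2.898×10⁻³/1127 = 2.571×10⁻⁶ m = 2.57 μm.
Area A = 0.171 cm² = 1.71×10⁻⁵ m².
(b) P = σAT⁴ = 5.670×10⁻⁸×1.71×10⁻⁵×(1127)⁴ = 1.56 W.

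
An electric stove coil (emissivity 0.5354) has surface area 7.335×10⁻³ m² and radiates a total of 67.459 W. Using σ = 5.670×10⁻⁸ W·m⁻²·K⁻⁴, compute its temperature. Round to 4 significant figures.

T ≈ 741.9 K

Area A = 7.335×10⁻³ m².
P = εσAT⁴ ⇒ T = (P/(εσA))^(1/4) = (67.459/(0.5354×5.670×10⁻⁸×7.335×10⁻³))^(1/4) = 741.9 K.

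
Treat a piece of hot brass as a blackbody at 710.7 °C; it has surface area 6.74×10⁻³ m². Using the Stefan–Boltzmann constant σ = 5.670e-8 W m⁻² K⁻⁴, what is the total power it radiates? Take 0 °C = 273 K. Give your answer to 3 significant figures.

T = 710.7 °C + 273 = 983.7 K.
Area A = 6.74×10⁻³ m².
P = σAT⁴ = 5.670×10⁻⁸ × 6.74×10⁻³ × (983.7)⁴ = 358 W.

P ≈ 358 W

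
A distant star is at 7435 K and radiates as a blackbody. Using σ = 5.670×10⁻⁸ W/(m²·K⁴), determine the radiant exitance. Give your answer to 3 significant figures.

Stefan–Boltzmann: I = σT⁴ = 5.670×10⁻⁸ × (7435)⁴ = 1.73×10⁸ W/m².

I ≈ 1.73×10⁸ W/m²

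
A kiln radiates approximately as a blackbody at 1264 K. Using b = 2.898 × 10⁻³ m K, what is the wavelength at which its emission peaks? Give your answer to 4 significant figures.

λ_max ≈ 2293 nm

Wien's displacement law: λ_max = b/T = (2.898×10⁻³ m·K)/(1264 K) = 2.2927×10⁻⁶ m.
That is 2293 nm, in the infrared range.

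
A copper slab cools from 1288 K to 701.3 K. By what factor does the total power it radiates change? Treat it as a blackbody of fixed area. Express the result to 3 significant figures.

P ∝ T⁴, so P₂/P₁ = (T₂/T₁)⁴ = (701.3/1288)⁴ = (0.544488)⁴ = 0.0879.

P₂/P₁ ≈ 0.0879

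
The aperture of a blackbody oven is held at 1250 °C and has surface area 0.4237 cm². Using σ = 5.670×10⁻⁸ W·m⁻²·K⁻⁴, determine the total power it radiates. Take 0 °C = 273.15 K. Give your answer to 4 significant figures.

P ≈ 12.93 W

T = 1250 °C + 273.15 = 1523.15 K.
Area A = 0.4237 cm² = 4.237×10⁻⁵ m².
P = σAT⁴ = 5.670×10⁻⁸ × 4.237×10⁻⁵ × (1523.15)⁴ = 12.93 W.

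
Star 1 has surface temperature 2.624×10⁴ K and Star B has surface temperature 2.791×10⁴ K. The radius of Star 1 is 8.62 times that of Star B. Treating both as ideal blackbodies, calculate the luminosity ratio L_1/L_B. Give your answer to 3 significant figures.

L_1/L_B ≈ 58.1

L ∝ R²T⁴, so L_1/L_B = (R_1/R_B)²(T_1/T_B)⁴ = (8.62)² × (2.624×10⁴/2.791×10⁴)⁴ = 74.3044 × 0.781297 = 58.1.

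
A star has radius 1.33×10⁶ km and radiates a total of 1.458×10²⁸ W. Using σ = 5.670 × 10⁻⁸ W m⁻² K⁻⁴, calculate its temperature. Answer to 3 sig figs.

T ≈ 1.04×10⁴ K

Surface area A = 4πR² = 4π(1.33×10⁹ m)² = 2.22287×10¹⁹ m².
P = σAT⁴ ⇒ T = (P/(σA))^(1/4) = (1.458×10²⁸/(5.670×10⁻⁸×2.22287×10¹⁹))^(1/4) = 1.04×10⁴ K.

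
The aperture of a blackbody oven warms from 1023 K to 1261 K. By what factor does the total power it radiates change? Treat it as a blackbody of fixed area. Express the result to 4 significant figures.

P₂/P₁ ≈ 2.309

P ∝ T⁴, so P₂/P₁ = (T₂/T₁)⁴ = (1261/1023)⁴ = (1.23265)⁴ = 2.309.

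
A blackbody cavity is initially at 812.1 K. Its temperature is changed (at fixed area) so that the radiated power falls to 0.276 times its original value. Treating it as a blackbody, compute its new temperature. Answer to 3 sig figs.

T₂ ≈ 589 K

P ∝ T⁴, so T₂/T₁ = (P₂/P₁)^(1/4) = (0.276)^(1/4) = 0.724815.
T₂ = 812.1 × 0.724815 = 589 K.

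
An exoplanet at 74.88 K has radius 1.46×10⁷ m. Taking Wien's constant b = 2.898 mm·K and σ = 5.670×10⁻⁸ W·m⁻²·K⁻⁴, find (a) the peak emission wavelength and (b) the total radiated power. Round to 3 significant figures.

(a) λ_max = b/T = 2.898×10⁻³/74.88 = 3.870×10⁻⁵ m = 38.7 μm.
Surface area A = 4πR² = 4π(1.46×10⁷ m)² = 2.67865×10¹⁵ m².
(b) P = σAT⁴ = 5.670×10⁻⁸×2.67865×10¹⁵×(74.88)⁴ = 4.77×10¹⁵ W.

λ_max ≈ 38.7 μm; P ≈ 4.77×10¹⁵ W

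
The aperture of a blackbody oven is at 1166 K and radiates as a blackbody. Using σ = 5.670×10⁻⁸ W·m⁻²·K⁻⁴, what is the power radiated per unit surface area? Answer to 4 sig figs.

I ≈ 1.048×10⁵ W/m²

Stefan–Boltzmann: I = σT⁴ = 5.670×10⁻⁸ × (1166)⁴ = 1.048×10⁵ W/m².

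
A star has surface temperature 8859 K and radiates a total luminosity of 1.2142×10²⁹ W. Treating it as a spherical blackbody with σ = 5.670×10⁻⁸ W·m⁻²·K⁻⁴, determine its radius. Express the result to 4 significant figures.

R ≈ 5.260×10⁹ m

L = 4πR²σT⁴ ⇒ R = √(L/(4πσT⁴)).
σT⁴ = 3.49238×10⁸ W/m², so R = √(1.2142×10²⁹/(4π×3.49238×10⁸)) = 5.260×10⁹ m.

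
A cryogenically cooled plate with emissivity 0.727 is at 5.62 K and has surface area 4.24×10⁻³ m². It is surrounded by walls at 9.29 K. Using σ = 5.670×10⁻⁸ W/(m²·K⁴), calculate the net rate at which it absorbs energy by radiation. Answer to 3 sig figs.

Net gain ≈ 1.13×10⁻⁶ W

Area A = 4.24×10⁻³ m².
Net radiated power P_net = εσA(T⁴ − T₀⁴) = 0.727×5.670×10⁻⁸×4.24×10⁻³×(5.62⁴ − 9.29⁴).
T⁴ − T₀⁴ = 997.574 − 7448.40 = -6450.83 K⁴, so P_net = -1.13×10⁻⁶ W — negative, meaning a net gain of 1.13×10⁻⁶ W.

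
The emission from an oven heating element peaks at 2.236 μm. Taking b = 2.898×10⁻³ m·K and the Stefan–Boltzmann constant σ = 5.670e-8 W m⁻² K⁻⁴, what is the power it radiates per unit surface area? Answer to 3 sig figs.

I ≈ 1.60×10⁵ W/m²

Wien's law: T = b/λ_max = 2.898×10⁻³/2.236×10⁻⁶ = 1296.06 K.
Then I = σT⁴ = 5.670×10⁻⁸×(1296.06)⁴ = 1.60×10⁵ W/m².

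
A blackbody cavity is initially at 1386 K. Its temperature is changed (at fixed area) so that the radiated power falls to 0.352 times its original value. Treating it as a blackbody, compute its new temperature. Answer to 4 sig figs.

P ∝ T⁴, so T₂/T₁ = (P₂/P₁)^(1/4) = (0.352)^(1/4) = 0.770257.
T₂ = 1386 × 0.770257 = 1068 K.

T₂ ≈ 1068 K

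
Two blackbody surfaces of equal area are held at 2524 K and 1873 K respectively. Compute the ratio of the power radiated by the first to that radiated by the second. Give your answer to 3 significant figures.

With equal areas, P₁/P₂ = (T₁/T₂)⁴ = (2524/1873)⁴ = 3.30.

P₁/P₂ ≈ 3.30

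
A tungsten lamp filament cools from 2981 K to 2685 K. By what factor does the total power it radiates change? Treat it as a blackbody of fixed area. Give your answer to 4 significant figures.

P ∝ T⁴, so P₂/P₁ = (T₂/T₁)⁴ = (2685/2981)⁴ = (0.900704)⁴ = 0.6582.

P₂/P₁ ≈ 0.6582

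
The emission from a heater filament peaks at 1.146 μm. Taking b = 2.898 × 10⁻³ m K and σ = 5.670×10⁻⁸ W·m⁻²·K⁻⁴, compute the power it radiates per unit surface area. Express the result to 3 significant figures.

I ≈ 2.32×10⁶ W/m²

Wien's law: T = b/λ_max = 2.898×10⁻³/1.146×10⁻⁶ = 2528.80 K.
Then I = σT⁴ = 5.670×10⁻⁸×(2528.80)⁴ = 2.32×10⁶ W/m².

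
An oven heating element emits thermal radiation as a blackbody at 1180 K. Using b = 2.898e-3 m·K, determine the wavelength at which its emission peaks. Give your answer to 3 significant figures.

Wien's displacement law: λ_max = b/T = (2.898×10⁻³ m·K)/(1180 K) = 2.456×10⁻⁶ m.
That is 2.46 μm, in the infrared range.

λ_max ≈ 2.46 μm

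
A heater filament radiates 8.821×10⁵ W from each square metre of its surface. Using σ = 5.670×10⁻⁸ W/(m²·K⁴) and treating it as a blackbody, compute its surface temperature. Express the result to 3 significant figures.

I = σT⁴, so T = (I/σ)^(1/4) = (8.821×10⁵/(5.670×10⁻⁸))^(1/4) = 1.99×10³ K.

T ≈ 1.99×10³ K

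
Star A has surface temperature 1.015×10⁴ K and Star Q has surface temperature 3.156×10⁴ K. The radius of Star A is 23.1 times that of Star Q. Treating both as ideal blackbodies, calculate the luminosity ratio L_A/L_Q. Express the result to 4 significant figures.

L_A/L_Q ≈ 5.709

L ∝ R²T⁴, so L_A/L_Q = (R_A/R_Q)²(T_A/T_Q)⁴ = (23.1)² × (1.015×10⁴/3.156×10⁴)⁴ = 533.61 × 0.0106983 = 5.709.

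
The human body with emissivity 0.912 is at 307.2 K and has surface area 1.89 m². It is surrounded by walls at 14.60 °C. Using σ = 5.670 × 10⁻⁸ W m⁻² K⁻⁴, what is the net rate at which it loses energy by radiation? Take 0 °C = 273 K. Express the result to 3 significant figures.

Surroundings: T = 14.60 °C + 273 = 287.60 K.
Area A = 1.89 m².
Net radiated power P_net = εσA(T⁴ − T₀⁴) = 0.912×5.670×10⁻⁸×1.89×(307.2⁴ − 287.60⁴).
T⁴ − T₀⁴ = 8.90604×10⁹ − 6.84157×10⁹ = 2.06447×10⁹ K⁴, so P_net = 202 W.

Net loss ≈ 202 W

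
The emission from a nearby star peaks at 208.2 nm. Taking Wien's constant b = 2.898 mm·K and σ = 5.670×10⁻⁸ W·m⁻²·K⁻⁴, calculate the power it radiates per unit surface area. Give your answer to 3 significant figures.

Wien's law: T = b/λ_max = 2.898×10⁻³/2.082×10⁻⁷ = 13919.3 K.
Then I = σT⁴ = 5.670×10⁻⁸×(13919.3)⁴ = 2.13×10⁹ W/m².

I ≈ 2.13×10⁹ W/m²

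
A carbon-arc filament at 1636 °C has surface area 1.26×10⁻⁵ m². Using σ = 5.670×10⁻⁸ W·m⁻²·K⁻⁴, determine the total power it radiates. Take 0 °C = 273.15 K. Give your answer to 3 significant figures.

T = 1636 °C + 273.15 = 1909.15 K.
Area A = 1.26×10⁻⁵ m².
P = σAT⁴ = 5.670×10⁻⁸ × 1.26×10⁻⁵ × (1909.15)⁴ = 9.49 W.

P ≈ 9.49 W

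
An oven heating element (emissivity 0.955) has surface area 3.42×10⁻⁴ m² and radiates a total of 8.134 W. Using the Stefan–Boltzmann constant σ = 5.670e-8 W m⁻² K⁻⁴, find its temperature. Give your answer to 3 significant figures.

T ≈ 814 K

Area A = 3.42×10⁻⁴ m².
P = εσAT⁴ ⇒ T = (P/(εσA))^(1/4) = (8.134/(0.955×5.670×10⁻⁸×3.42×10⁻⁴))^(1/4) = 814 K.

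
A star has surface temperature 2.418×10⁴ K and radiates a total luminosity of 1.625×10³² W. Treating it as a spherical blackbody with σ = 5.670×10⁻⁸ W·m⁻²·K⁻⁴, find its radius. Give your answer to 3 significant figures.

L = 4πR²σT⁴ ⇒ R = √(L/(4πσT⁴)).
σT⁴ = 1.93824×10¹⁰ W/m², so R = √(1.625×10³²/(4π×1.93824×10¹⁰)) = 2.58×10¹⁰ m.

R ≈ 2.58×10¹⁰ m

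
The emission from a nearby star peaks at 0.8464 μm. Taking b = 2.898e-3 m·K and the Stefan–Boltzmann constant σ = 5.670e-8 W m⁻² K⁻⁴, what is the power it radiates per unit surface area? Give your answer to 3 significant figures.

I ≈ 7.79×10⁶ W/m²

Wien's law: T = b/λ_max = 2.898×10⁻³/8.464×10⁻⁷ = 3423.91 K.
Then I = σT⁴ = 5.670×10⁻⁸×(3423.91)⁴ = 7.79×10⁶ W/m².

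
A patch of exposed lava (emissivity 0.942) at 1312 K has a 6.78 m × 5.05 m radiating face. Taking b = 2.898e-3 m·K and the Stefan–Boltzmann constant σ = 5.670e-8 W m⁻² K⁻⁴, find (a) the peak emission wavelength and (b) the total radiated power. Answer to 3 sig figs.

(a) λ_max = b/T = 2.898×10⁻³/1312 = 2.209×10⁻⁶ m = 2.21×10³ nm.
Area A = 6.78 × 5.05 = 34.239 m².
(b) P = εσAT⁴ = 0.942×5.670×10⁻⁸×34.239×(1312)⁴ = 5.42×10⁶ W.

λ_max ≈ 2.21×10³ nm; P ≈ 5.42×10⁶ W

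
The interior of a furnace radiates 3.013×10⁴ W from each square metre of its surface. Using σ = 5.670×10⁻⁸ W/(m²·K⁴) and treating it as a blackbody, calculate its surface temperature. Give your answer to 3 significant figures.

T ≈ 854 K

I = σT⁴, so T = (I/σ)^(1/4) = (3.013×10⁴/(5.670×10⁻⁸))^(1/4) = 854 K.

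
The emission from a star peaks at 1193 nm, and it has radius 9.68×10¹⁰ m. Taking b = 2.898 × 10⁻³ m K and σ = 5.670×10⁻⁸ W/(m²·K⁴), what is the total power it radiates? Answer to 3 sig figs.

Wien's law: T = b/λ_max = 2.898×10⁻³/1.193×10⁻⁶ = 2429.17 K.
Surface area A = 4πR² = 4π(9.68×10¹⁰ m)² = 1.17750×10²³ m².
Then P = σAT⁴ = 5.670×10⁻⁸×1.17750×10²³×(2429.17)⁴ = 2.32×10²⁹ W.

P ≈ 2.32×10²⁹ W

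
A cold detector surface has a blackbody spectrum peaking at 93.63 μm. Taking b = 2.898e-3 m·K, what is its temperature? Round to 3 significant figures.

T ≈ 31.0 K

Wien's law gives T = b/λ_max = (2.898×10⁻³ m·K)/(9.363×10⁻⁵ m) = 31.0 K.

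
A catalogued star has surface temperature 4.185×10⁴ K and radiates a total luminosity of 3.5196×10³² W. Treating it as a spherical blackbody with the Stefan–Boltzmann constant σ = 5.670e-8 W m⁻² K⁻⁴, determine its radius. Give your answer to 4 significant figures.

L = 4πR²σT⁴ ⇒ R = √(L/(4πσT⁴)).
σT⁴ = 1.73926×10¹¹ W/m², so R = √(3.5196×10³²/(4π×1.73926×10¹¹)) = 1.269×10¹⁰ m.

R ≈ 1.269×10¹⁰ m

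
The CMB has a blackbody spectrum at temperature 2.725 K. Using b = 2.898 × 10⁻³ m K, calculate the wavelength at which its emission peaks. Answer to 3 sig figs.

Wien's displacement law: λ_max = b/T = (2.898×10⁻³ m·K)/(2.725 K) = 1.063×10⁻³ m.
That is 1.06 mm, in the microwave range.

λ_max ≈ 1.06 mm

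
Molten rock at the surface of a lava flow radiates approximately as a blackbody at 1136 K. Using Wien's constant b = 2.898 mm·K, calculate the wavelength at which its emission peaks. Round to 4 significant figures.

Wien's displacement law: λ_max = b/T = (2.898×10⁻³ m·K)/(1136 K) = 2.5511×10⁻⁶ m.
That is 2.551 μm, in the infrared range.

λ_max ≈ 2.551 μm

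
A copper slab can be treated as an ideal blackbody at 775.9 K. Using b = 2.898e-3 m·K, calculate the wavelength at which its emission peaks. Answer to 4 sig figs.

Wien's displacement law: λ_max = b/T = (2.898×10⁻³ m·K)/(775.9 K) = 3.7350×10⁻⁶ m.
That is 3.735 μm, in the infrared range.

λ_max ≈ 3.735 μm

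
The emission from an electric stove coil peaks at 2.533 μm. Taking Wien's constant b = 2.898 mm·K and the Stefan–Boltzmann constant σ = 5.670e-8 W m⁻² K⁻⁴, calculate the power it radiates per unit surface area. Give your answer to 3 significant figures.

I ≈ 9.71×10⁴ W/m²

Wien's law: T = b/λ_max = 2.898×10⁻³/2.533×10⁻⁶ = 1144.10 K.
Then I = σT⁴ = 5.670×10⁻⁸×(1144.10)⁴ = 9.71×10⁴ W/m².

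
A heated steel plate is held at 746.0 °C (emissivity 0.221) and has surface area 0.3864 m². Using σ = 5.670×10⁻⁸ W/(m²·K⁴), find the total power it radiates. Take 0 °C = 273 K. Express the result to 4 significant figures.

P ≈ 5220 W

T = 746.0 °C + 273 = 1019.0 K.
Area A = 0.3864 m².
P = εσAT⁴ = 0.221 × 5.670×10⁻⁸ × 0.3864 × (1019.0)⁴ = 5220 W.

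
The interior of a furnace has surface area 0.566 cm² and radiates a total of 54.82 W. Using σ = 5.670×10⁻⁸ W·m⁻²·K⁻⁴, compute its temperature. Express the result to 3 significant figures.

T ≈ 2.03×10³ K

Area A = 0.566 cm² = 5.66×10⁻⁵ m².
P = σAT⁴ ⇒ T = (P/(σA))^(1/4) = (54.82/(5.670×10⁻⁸×5.66×10⁻⁵))^(1/4) = 2.03×10³ K.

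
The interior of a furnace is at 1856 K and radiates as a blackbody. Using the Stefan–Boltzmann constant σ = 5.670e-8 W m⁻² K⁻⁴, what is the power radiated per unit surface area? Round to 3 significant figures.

I ≈ 6.73×10⁵ W/m²

Stefan–Boltzmann: I = σT⁴ = 5.670×10⁻⁸ × (1856)⁴ = 6.73×10⁵ W/m².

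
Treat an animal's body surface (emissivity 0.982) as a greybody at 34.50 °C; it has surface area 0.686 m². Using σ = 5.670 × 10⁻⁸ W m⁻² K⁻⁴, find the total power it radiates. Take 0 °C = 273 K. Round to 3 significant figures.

P ≈ 342 W

T = 34.50 °C + 273 = 307.50 K.
Area A = 0.686 m².
P = εσAT⁴ = 0.982 × 5.670×10⁻⁸ × 0.686 × (307.50)⁴ = 342 W.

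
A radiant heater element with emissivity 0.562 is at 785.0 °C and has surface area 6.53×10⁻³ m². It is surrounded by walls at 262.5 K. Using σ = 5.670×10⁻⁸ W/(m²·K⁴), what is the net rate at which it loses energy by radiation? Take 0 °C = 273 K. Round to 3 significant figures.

Net loss ≈ 260 W

T = 785.0 °C + 273 = 1058.0 K.
Area A = 6.53×10⁻³ m².
Net radiated power P_net = εσA(T⁴ − T₀⁴) = 0.562×5.670×10⁻⁸×6.53×10⁻³×(1058.0⁴ − 262.5⁴).
T⁴ − T₀⁴ = 1.25298×10¹² − 4.74807×10⁹ = 1.24823×10¹² K⁴, so P_net = 260 W.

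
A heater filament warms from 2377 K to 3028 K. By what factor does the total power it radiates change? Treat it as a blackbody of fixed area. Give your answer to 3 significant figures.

P ∝ T⁴, so P₂/P₁ = (T₂/T₁)⁴ = (3028/2377)⁴ = (1.27387)⁴ = 2.63.

P₂/P₁ ≈ 2.63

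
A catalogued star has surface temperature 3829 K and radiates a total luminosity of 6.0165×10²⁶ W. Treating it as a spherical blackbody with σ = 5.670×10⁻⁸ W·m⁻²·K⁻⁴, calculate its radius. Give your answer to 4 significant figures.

R ≈ 1.982×10⁹ m

L = 4πR²σT⁴ ⇒ R = √(L/(4πσT⁴)).
σT⁴ = 1.21878×10⁷ W/m², so R = √(6.0165×10²⁶/(4π×1.21878×10⁷)) = 1.982×10⁹ m.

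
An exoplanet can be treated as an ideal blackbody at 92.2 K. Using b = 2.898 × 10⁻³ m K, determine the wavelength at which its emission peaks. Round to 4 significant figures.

λ_max ≈ 31.43 μm

Wien's displacement law: λ_max = b/T = (2.898×10⁻³ m·K)/(92.2 K) = 3.1432×10⁻⁵ m.
That is 31.43 μm, in the infrared range.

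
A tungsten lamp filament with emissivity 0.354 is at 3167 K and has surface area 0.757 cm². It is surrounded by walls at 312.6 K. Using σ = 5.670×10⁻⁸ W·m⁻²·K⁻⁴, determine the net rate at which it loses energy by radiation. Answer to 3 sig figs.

Area A = 0.757 cm² = 7.57×10⁻⁵ m².
Net radiated power P_net = εσA(T⁴ − T₀⁴) = 0.354×5.670×10⁻⁸×7.57×10⁻⁵×(3167⁴ − 312.6⁴).
T⁴ − T₀⁴ = 1.00599×10¹⁴ − 9.54896×10⁹ = 1.00589×10¹⁴ K⁴, so P_net = 153 W.

Net loss ≈ 153 W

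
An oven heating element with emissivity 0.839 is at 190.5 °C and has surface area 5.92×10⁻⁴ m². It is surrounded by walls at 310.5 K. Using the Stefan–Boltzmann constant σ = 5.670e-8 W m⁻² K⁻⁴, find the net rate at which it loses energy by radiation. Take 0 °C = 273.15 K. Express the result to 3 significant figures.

T = 190.5 °C + 273.15 = 463.65 K.
Area A = 5.92×10⁻⁴ m².
Net radiated power P_net = εσA(T⁴ − T₀⁴) = 0.839×5.670×10⁻⁸×5.92×10⁻⁴×(463.65⁴ − 310.5⁴).
T⁴ − T₀⁴ = 4.62127×10¹⁰ − 9.29494×10⁹ = 3.69178×10¹⁰ K⁴, so P_net = 1.04 W.

Net loss ≈ 1.04 W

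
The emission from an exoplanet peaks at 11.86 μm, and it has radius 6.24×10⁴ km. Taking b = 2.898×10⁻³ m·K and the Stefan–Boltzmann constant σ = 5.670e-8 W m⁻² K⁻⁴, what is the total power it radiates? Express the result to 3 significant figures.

Wien's law: T = b/λ_max = 2.898×10⁻³/1.186×10⁻⁵ = 244.351 K.
Surface area A = 4πR² = 4π(6.24×10⁷ m)² = 4.89304×10¹⁶ m².
Then P = σAT⁴ = 5.670×10⁻⁸×4.89304×10¹⁶×(244.351)⁴ = 9.89×10¹⁸ W.

P ≈ 9.89×10¹⁸ W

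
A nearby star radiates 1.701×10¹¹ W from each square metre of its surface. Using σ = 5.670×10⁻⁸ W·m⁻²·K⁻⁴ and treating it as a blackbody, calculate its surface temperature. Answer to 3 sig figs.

T ≈ 4.16×10⁴ K

I = σT⁴, so T = (I/σ)^(1/4) = (1.701×10¹¹/(5.670×10⁻⁸))^(1/4) = 4.16×10⁴ K.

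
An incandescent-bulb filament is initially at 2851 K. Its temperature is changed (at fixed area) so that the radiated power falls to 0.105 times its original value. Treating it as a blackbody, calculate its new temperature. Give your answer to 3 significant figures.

P ∝ T⁴, so T₂/T₁ = (P₂/P₁)^(1/4) = (0.105)^(1/4) = 0.569243.
T₂ = 2851 × 0.569243 = 1.62×10³ K.

T₂ ≈ 1.62×10³ K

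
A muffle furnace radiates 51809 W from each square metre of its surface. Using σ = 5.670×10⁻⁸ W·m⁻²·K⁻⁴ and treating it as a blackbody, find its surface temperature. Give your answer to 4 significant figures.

I = σT⁴, so T = (I/σ)^(1/4) = (51809/(5.670×10⁻⁸))^(1/4) = 977.7 K.

T ≈ 977.7 K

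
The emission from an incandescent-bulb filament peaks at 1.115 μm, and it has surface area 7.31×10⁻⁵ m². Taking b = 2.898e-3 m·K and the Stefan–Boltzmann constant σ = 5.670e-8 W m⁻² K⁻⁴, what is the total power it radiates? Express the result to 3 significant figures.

Wien's law: T = b/λ_max = 2.898×10⁻³/1.115×10⁻⁶ = 2599.10 K.
Area A = 7.31×10⁻⁵ m².
Then P = σAT⁴ = 5.670×10⁻⁸×7.31×10⁻⁵×(2599.10)⁴ = 189 W.

P ≈ 189 W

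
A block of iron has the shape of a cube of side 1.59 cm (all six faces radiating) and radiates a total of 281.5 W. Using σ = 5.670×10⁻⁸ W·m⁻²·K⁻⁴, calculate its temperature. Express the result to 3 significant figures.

T ≈ 1.35×10³ K

Area A = 6s² = 6×(0.0159 m)² = 1.51686×10⁻³ m².
P = σAT⁴ ⇒ T = (P/(σA))^(1/4) = (281.5/(5.670×10⁻⁸×1.51686×10⁻³))^(1/4) = 1.35×10³ K.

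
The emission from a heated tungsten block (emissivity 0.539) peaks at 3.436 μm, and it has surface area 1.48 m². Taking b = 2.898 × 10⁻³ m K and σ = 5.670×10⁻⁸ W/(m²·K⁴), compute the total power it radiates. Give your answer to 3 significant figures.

P ≈ 2.29×10⁴ W

Wien's law: T = b/λ_max = 2.898×10⁻³/3.436×10⁻⁶ = 843.423 K.
Area A = 1.48 m².
Then P = εσAT⁴ = 0.539×5.670×10⁻⁸×1.48×(843.423)⁴ = 2.29×10⁴ W.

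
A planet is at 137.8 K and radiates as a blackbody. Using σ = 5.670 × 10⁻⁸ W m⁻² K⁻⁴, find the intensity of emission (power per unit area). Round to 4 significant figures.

Stefan–Boltzmann: I = σT⁴ = 5.670×10⁻⁸ × (137.8)⁴ = 20.44 W/m².

I ≈ 20.44 W/m²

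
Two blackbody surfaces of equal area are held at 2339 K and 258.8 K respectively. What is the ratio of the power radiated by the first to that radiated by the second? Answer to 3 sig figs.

With equal areas, P₁/P₂ = (T₁/T₂)⁴ = (2339/258.8)⁴ = 6.67×10³.

P₁/P₂ ≈ 6.67×10³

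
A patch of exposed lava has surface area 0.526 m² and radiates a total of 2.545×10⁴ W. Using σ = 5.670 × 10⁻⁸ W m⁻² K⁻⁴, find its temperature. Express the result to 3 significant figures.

T ≈ 961 K

Area A = 0.526 m².
P = σAT⁴ ⇒ T = (P/(σA))^(1/4) = (2.545×10⁴/(5.670×10⁻⁸×0.526))^(1/4) = 961 K.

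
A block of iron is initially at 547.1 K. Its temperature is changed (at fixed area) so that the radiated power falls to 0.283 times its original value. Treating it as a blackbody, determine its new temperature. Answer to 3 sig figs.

T₂ ≈ 399 K

P ∝ T⁴, so T₂/T₁ = (P₂/P₁)^(1/4) = (0.283)^(1/4) = 0.729368.
T₂ = 547.1 × 0.729368 = 399 K.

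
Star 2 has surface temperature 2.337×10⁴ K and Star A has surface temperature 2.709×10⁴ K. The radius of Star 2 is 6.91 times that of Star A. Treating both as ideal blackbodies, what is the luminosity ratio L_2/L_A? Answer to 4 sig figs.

L_2/L_A ≈ 26.45

L ∝ R²T⁴, so L_2/L_A = (R_2/R_A)²(T_2/T_A)⁴ = (6.91)² × (2.337×10⁴/2.709×10⁴)⁴ = 47.7481 × 0.553859 = 26.45.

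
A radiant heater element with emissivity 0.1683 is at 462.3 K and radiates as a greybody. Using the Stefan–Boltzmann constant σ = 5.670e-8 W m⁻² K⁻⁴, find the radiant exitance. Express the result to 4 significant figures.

Stefan–Boltzmann: I = εσT⁴ = 0.1683 × 5.670×10⁻⁸ × (462.3)⁴ = 435.9 W/m².

I ≈ 435.9 W/m²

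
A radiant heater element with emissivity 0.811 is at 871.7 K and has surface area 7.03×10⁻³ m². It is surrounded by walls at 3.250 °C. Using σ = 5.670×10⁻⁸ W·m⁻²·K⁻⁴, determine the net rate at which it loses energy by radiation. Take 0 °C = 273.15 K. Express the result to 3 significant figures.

Net loss ≈ 185 W

Surroundings: T = 3.250 °C + 273.15 = 276.400 K.
Area A = 7.03×10⁻³ m².
Net radiated power P_net = εσA(T⁴ − T₀⁴) = 0.811×5.670×10⁻⁸×7.03×10⁻³×(871.7⁴ − 276.400⁴).
T⁴ − T₀⁴ = 5.77389×10¹¹ − 5.83650×10⁹ = 5.71552×10¹¹ K⁴, so P_net = 185 W.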